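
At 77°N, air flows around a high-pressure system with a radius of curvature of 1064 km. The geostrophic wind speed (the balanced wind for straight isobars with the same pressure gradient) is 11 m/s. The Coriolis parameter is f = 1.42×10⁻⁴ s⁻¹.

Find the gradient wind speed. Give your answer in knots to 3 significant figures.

23.2 knots

Around a high, pressure-gradient force acts outward with centrifugal, so Coriolis balances both:
fV = (1/ρ)|∂P/∂n| + V²/R  →  V² − fR·V + fR·V_g = 0
With fR = 1.42×10⁻⁴ × 1064×10³ m = 151 m/s:
V = [fR − √((fR)² − 4 fR V_g)]/2 = [151 − √(151² − 4×151×11)]/2 = 11.9 m/s
Supergeostrophic (V > V_g = 11 m/s), as expected around a high.
Converting: 11.9 m/s × 1.944 = 23.2 knots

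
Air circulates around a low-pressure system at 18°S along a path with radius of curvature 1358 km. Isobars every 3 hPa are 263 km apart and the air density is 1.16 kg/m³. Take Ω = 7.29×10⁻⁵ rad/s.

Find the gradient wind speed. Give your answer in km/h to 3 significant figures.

61.4 km/h

Coriolis parameter at 18°S:
f = 2Ω sin φ = 2 × 7.29×10⁻⁵ × sin 18° = 4.51×10⁻⁵ s⁻¹
Pressure gradient: |∂P/∂n| = 300 Pa / 263000 m = 1.14×10⁻³ Pa/m
Geostrophic speed: V_g = |∂P/∂n|/(fρ) = 1.14×10⁻³/(4.51×10⁻⁵ × 1.16) = 21.8 m/s
Around a low, centrifugal force acts outward with Coriolis, so pressure-gradient force balances both:
(1/ρ)|∂P/∂n| = fV + V²/R  →  V² + fR·V − fR·V_g = 0
With fR = 4.51×10⁻⁵ × 1358×10³ m = 61.2 m/s:
V = [−fR + √((fR)² + 4 fR V_g)]/2 = [−61.2 + √(61.2² + 4×61.2×21.8)]/2 = 17.1 m/s
Subgeostrophic (V < V_g = 21.8 m/s), as expected around a low.
Converting: 17.1 m/s × 3.6 = 61.4 km/h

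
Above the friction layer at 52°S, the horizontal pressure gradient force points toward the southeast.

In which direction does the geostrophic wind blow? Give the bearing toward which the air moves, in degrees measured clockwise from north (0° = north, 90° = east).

045°

The pressure-gradient force points toward the southeast (bearing 135°).
Geostrophic balance: in the Southern Hemisphere the Coriolis force deflects motion to the left, so the geostrophic wind blows 90° to the left of the pressure-gradient force (low pressure on the right).
Rotating 135° by 90° counterclockwise gives 045° — the wind blows toward the northeast.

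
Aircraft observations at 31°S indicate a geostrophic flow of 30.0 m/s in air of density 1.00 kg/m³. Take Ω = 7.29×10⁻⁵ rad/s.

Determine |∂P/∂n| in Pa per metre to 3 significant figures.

2.25×10⁻³ Pa/m

Coriolis parameter at 31°S:
f = 2Ω sin φ = 2 × 7.29×10⁻⁵ × sin 31° = 7.51×10⁻⁵ s⁻¹
Geostrophic balance rearranged: |∂P/∂n| = f ρ V_g
|∂P/∂n| = 7.51×10⁻⁵ × 1.00 × 30.0 = 2.25×10⁻³ Pa/m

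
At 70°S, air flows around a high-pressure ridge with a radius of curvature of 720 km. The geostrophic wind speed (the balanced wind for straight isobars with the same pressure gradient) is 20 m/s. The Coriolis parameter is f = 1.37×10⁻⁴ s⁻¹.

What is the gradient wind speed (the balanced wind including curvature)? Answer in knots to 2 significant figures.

Around a high, pressure-gradient force acts outward with centrifugal, so Coriolis balances both:
fV = (1/ρ)|∂P/∂n| + V²/R  →  V² − fR·V + fR·V_g = 0
With fR = 1.37×10⁻⁴ × 720×10³ m = 98.6 m/s:
V = [fR − √((fR)² − 4 fR V_g)]/2 = [98.6 − √(98.6² − 4×98.6×20)]/2 = 27.9 m/s
Supergeostrophic (V > V_g = 20 m/s), as expected around a high.
Converting: 27.9 m/s × 1.944 = 54 knots

54 knots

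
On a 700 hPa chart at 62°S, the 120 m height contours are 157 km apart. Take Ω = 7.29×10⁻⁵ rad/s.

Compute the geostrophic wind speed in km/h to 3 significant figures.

210 km/h

Coriolis parameter at 62°S:
f = 2Ω sin φ = 2 × 7.29×10⁻⁵ × sin 62° = 1.29×10⁻⁴ s⁻¹
Height gradient: |∂Z/∂n| = 120 m / 157000 m = 7.64×10⁻⁴
On a pressure surface, geostrophic balance gives V_g = (g/f)|∂Z/∂n|:
V_g = 9.81 × 7.64×10⁻⁴ / 1.29×10⁻⁴ = 58.2 m/s
Converting: 58.2 m/s × 3.6 = 210 km/h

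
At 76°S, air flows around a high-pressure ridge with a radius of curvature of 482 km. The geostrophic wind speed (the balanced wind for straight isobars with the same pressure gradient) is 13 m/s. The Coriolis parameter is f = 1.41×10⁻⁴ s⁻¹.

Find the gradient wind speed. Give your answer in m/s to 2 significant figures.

18 m/s

Around a high, pressure-gradient force acts outward with centrifugal, so Coriolis balances both:
fV = (1/ρ)|∂P/∂n| + V²/R  →  V² − fR·V + fR·V_g = 0
With fR = 1.41×10⁻⁴ × 482×10³ m = 68.0 m/s:
V = [fR − √((fR)² − 4 fR V_g)]/2 = [68.0 − √(68.0² − 4×68.0×13)]/2 = 17.5 m/s
Supergeostrophic (V > V_g = 13 m/s), as expected around a high.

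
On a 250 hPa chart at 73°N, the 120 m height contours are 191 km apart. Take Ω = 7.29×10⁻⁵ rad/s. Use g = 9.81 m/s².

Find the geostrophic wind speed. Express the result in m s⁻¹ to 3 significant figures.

44.2 m s⁻¹

Coriolis parameter at 73°N:
f = 2Ω sin φ = 2 × 7.29×10⁻⁵ × sin 73° = 1.39×10⁻⁴ s⁻¹
Height gradient: |∂Z/∂n| = 120 m / 191000 m = 6.28×10⁻⁴
On a pressure surface, geostrophic balance gives V_g = (g/f)|∂Z/∂n|:
V_g = 9.81 × 6.28×10⁻⁴ / 1.39×10⁻⁴ = 44.2 m/s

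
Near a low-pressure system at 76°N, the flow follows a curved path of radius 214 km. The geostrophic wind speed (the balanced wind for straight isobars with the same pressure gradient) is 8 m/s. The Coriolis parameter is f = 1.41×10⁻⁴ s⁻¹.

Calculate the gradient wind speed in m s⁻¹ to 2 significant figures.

6.6 m s⁻¹

Around a low, centrifugal force acts outward with Coriolis, so pressure-gradient force balances both:
(1/ρ)|∂P/∂n| = fV + V²/R  →  V² + fR·V − fR·V_g = 0
With fR = 1.41×10⁻⁴ × 214×10³ m = 30.2 m/s:
V = [−fR + √((fR)² + 4 fR V_g)]/2 = [−30.2 + √(30.2² + 4×30.2×8)]/2 = 6.57 m/s
Subgeostrophic (V < V_g = 8 m/s), as expected around a low.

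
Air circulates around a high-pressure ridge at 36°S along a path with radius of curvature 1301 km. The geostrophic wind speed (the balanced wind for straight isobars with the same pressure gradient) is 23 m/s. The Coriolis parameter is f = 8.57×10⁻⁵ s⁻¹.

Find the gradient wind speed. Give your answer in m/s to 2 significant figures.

Around a high, pressure-gradient force acts outward with centrifugal, so Coriolis balances both:
fV = (1/ρ)|∂P/∂n| + V²/R  →  V² − fR·V + fR·V_g = 0
With fR = 8.57×10⁻⁵ × 1301×10³ m = 111 m/s:
V = [fR − √((fR)² − 4 fR V_g)]/2 = [111 − √(111² − 4×111×23)]/2 = 32.4 m/s
Supergeostrophic (V > V_g = 23 m/s), as expected around a high.

32 m/s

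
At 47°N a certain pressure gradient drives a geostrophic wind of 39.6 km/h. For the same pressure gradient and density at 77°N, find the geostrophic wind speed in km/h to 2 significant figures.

30 km/h

With the same pressure gradient and density, V_g ∝ 1/f ∝ 1/sin φ.
V₂ = V₁ · sin φ₁ / sin φ₂ = 39.6 × sin 47° / sin 77°
V₂ = 39.6 × 0.7314/0.9744 = 30 km/h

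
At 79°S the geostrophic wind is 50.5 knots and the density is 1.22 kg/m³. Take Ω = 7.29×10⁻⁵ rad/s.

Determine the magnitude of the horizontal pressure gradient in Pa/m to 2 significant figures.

4.5×10⁻³ Pa/m

Coriolis parameter at 79°S:
f = 2Ω sin φ = 2 × 7.29×10⁻⁵ × sin 79° = 1.43×10⁻⁴ s⁻¹
Wind speed in SI: 50.5 knots = 26.0 m/s
Geostrophic balance rearranged: |∂P/∂n| = f ρ V_g
|∂P/∂n| = 1.43×10⁻⁴ × 1.22 × 26.0 = 4.54×10⁻³ Pa/m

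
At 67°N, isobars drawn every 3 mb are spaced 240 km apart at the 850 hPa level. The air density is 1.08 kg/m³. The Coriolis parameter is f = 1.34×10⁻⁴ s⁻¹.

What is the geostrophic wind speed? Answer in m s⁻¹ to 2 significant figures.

Pressure gradient: |∂P/∂n| = 300 Pa / 240000 m = 1.25×10⁻³ Pa/m
Geostrophic balance (pressure-gradient force = Coriolis force):
V_g = (1/(fρ)) |∂P/∂n| = 1.25×10⁻³ / (1.34×10⁻⁴ × 1.08) = 8.64 m/s

8.6 m s⁻¹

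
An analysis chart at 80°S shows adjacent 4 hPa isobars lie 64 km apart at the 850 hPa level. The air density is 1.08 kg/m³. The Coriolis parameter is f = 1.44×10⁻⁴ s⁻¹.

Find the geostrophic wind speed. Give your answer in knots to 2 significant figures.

Pressure gradient: |∂P/∂n| = 400 Pa / 64000 m = 6.25×10⁻³ Pa/m
Geostrophic balance (pressure-gradient force = Coriolis force):
V_g = (1/(fρ)) |∂P/∂n| = 6.25×10⁻³ / (1.44×10⁻⁴ × 1.08) = 40.2 m/s
Converting: 40.2 m/s × 1.944 = 78 knots

78 knots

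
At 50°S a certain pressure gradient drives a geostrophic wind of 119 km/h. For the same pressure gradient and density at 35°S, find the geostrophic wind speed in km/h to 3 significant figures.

With the same pressure gradient and density, V_g ∝ 1/f ∝ 1/sin φ.
V₂ = V₁ · sin φ₁ / sin φ₂ = 119 × sin 50° / sin 35°
V₂ = 119 × 0.7660/0.5736 = 159 km/h

159 km/h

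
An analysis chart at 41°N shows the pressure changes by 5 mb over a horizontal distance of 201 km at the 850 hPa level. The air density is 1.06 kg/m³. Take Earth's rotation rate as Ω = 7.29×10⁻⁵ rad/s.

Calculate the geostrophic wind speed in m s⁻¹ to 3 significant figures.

24.5 m s⁻¹

Coriolis parameter at 41°N:
f = 2Ω sin φ = 2 × 7.29×10⁻⁵ × sin 41° = 9.57×10⁻⁵ s⁻¹
Pressure gradient: |∂P/∂n| = 500 Pa / 201000 m = 2.49×10⁻³ Pa/m
Geostrophic balance (pressure-gradient force = Coriolis force):
V_g = (1/(fρ)) |∂P/∂n| = 2.49×10⁻³ / (9.57×10⁻⁵ × 1.06) = 24.5 m/s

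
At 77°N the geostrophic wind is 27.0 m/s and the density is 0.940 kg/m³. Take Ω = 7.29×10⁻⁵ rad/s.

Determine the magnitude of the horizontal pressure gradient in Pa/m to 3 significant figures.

Coriolis parameter at 77°N:
f = 2Ω sin φ = 2 × 7.29×10⁻⁵ × sin 77° = 1.42×10⁻⁴ s⁻¹
Geostrophic balance rearranged: |∂P/∂n| = f ρ V_g
|∂P/∂n| = 1.42×10⁻⁴ × 0.940 × 27.0 = 3.61×10⁻³ Pa/m

3.61×10⁻³ Pa/m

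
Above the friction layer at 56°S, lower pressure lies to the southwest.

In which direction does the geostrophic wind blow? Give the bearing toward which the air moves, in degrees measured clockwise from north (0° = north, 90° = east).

The pressure-gradient force points toward the southwest (bearing 225°).
Geostrophic balance: in the Southern Hemisphere the Coriolis force deflects motion to the left, so the geostrophic wind blows 90° to the left of the pressure-gradient force (low pressure on the right).
Rotating 225° by 90° counterclockwise gives 135° — the wind blows toward the southeast.

135°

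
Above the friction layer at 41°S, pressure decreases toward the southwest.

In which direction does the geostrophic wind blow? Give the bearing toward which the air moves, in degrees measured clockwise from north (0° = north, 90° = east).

The pressure-gradient force points toward the southwest (bearing 225°).
Geostrophic balance: in the Southern Hemisphere the Coriolis force deflects motion to the left, so the geostrophic wind blows 90° to the left of the pressure-gradient force (low pressure on the right).
Rotating 225° by 90° counterclockwise gives 135° — the wind blows toward the southeast.

135°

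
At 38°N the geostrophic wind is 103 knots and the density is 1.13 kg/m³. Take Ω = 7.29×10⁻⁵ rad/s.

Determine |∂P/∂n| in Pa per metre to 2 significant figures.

Coriolis parameter at 38°N:
f = 2Ω sin φ = 2 × 7.29×10⁻⁵ × sin 38° = 8.98×10⁻⁵ s⁻¹
Wind speed in SI: 103 knots = 53.0 m/s
Geostrophic balance rearranged: |∂P/∂n| = f ρ V_g
|∂P/∂n| = 8.98×10⁻⁵ × 1.13 × 53.0 = 5.37×10⁻³ Pa/m

5.4×10⁻³ Pa/m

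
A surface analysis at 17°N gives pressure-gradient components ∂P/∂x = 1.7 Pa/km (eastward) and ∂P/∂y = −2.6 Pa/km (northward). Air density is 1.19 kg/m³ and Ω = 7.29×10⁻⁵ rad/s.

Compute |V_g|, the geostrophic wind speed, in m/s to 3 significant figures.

Coriolis parameter at 17°N:
f = 2Ω sin φ = 2 × 7.29×10⁻⁵ × sin 17° = 4.26×10⁻⁵ s⁻¹
Component geostrophic relations (x east, y north):
u_g = −(1/(fρ)) ∂P/∂y,  v_g = (1/(fρ)) ∂P/∂x
u_g = −(−2.6×10⁻³)/(4.26×10⁻⁵ × 1.19) = 51.3 m/s;  v_g = (1.7×10⁻³)/(4.26×10⁻⁵ × 1.19) = 33.5 m/s
|V_g| = √(u_g² + v_g²) = 61.2 m/s

61.2 m/s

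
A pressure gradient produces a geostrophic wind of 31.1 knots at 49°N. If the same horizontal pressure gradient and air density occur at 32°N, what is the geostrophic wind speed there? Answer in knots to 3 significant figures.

44.3 knots

With the same pressure gradient and density, V_g ∝ 1/f ∝ 1/sin φ.
V₂ = V₁ · sin φ₁ / sin φ₂ = 31.1 × sin 49° / sin 32°
V₂ = 31.1 × 0.7547/0.5299 = 44.3 knots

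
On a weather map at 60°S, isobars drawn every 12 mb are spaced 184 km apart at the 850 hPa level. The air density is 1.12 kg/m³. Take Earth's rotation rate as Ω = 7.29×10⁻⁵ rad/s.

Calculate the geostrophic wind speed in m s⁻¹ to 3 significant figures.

46.1 m s⁻¹

Coriolis parameter at 60°S:
f = 2Ω sin φ = 2 × 7.29×10⁻⁵ × sin 60° = 1.26×10⁻⁴ s⁻¹
Pressure gradient: |∂P/∂n| = 1200 Pa / 184000 m = 6.52×10⁻³ Pa/m
Geostrophic balance (pressure-gradient force = Coriolis force):
V_g = (1/(fρ)) |∂P/∂n| = 6.52×10⁻³ / (1.26×10⁻⁴ × 1.12) = 46.1 m/s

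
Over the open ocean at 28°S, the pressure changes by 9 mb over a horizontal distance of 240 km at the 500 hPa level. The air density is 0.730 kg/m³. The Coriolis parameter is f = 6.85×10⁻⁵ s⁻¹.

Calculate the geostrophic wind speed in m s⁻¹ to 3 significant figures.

Pressure gradient: |∂P/∂n| = 900 Pa / 240000 m = 3.75×10⁻³ Pa/m
Geostrophic balance (pressure-gradient force = Coriolis force):
V_g = (1/(fρ)) |∂P/∂n| = 3.75×10⁻³ / (6.85×10⁻⁵ × 0.730) = 75.0 m/s

75.0 m s⁻¹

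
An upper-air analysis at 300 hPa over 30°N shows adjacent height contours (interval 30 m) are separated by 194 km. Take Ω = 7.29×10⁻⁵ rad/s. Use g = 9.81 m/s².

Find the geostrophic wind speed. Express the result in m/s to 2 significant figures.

Coriolis parameter at 30°N:
f = 2Ω sin φ = 2 × 7.29×10⁻⁵ × sin 30° = 7.29×10⁻⁵ s⁻¹
Height gradient: |∂Z/∂n| = 30 m / 194000 m = 1.55×10⁻⁴
On a pressure surface, geostrophic balance gives V_g = (g/f)|∂Z/∂n|:
V_g = 9.81 × 1.55×10⁻⁴ / 7.29×10⁻⁵ = 20.8 m/s

21 m/s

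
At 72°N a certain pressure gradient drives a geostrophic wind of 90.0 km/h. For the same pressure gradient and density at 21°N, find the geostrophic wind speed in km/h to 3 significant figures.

With the same pressure gradient and density, V_g ∝ 1/f ∝ 1/sin φ.
V₂ = V₁ · sin φ₁ / sin φ₂ = 90.0 × sin 72° / sin 21°
V₂ = 90.0 × 0.9511/0.3584 = 239 km/h

239 km/h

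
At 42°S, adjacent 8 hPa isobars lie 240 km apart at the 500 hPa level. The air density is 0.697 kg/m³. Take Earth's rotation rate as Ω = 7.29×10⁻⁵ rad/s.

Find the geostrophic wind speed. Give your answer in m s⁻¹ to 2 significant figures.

49 m s⁻¹

Coriolis parameter at 42°S:
f = 2Ω sin φ = 2 × 7.29×10⁻⁵ × sin 42° = 9.76×10⁻⁵ s⁻¹
Pressure gradient: |∂P/∂n| = 800 Pa / 240000 m = 3.33×10⁻³ Pa/m
Geostrophic balance (pressure-gradient force = Coriolis force):
V_g = (1/(fρ)) |∂P/∂n| = 3.33×10⁻³ / (9.76×10⁻⁵ × 0.697) = 49.0 m/s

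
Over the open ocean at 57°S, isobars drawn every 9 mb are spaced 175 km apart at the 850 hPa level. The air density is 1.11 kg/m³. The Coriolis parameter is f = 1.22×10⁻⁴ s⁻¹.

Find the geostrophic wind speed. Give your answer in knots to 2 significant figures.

Pressure gradient: |∂P/∂n| = 900 Pa / 175000 m = 5.14×10⁻³ Pa/m
Geostrophic balance (pressure-gradient force = Coriolis force):
V_g = (1/(fρ)) |∂P/∂n| = 5.14×10⁻³ / (1.22×10⁻⁴ × 1.11) = 38.0 m/s
Converting: 38.0 m/s × 1.944 = 74 knots

74 knots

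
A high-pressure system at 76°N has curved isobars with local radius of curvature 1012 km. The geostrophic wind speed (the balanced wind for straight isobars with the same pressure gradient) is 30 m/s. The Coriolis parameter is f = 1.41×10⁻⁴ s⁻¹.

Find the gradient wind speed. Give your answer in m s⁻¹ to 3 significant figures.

42.9 m s⁻¹

Around a high, pressure-gradient force acts outward with centrifugal, so Coriolis balances both:
fV = (1/ρ)|∂P/∂n| + V²/R  →  V² − fR·V + fR·V_g = 0
With fR = 1.41×10⁻⁴ × 1012×10³ m = 143 m/s:
V = [fR − √((fR)² − 4 fR V_g)]/2 = [143 − √(143² − 4×143×30)]/2 = 42.9 m/s
Supergeostrophic (V > V_g = 30 m/s), as expected around a high.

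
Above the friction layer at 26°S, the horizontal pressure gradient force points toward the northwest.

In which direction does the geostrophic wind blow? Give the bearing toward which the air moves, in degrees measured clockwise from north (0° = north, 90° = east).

225°

The pressure-gradient force points toward the northwest (bearing 315°).
Geostrophic balance: in the Southern Hemisphere the Coriolis force deflects motion to the left, so the geostrophic wind blows 90° to the left of the pressure-gradient force (low pressure on the right).
Rotating 315° by 90° counterclockwise gives 225° — the wind blows toward the southwest.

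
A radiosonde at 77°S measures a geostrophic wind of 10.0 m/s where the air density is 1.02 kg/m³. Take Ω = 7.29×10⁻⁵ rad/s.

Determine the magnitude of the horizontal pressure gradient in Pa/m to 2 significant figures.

1.4×10⁻³ Pa/m

Coriolis parameter at 77°S:
f = 2Ω sin φ = 2 × 7.29×10⁻⁵ × sin 77° = 1.42×10⁻⁴ s⁻¹
Geostrophic balance rearranged: |∂P/∂n| = f ρ V_g
|∂P/∂n| = 1.42×10⁻⁴ × 1.02 × 10.0 = 1.45×10⁻³ Pa/m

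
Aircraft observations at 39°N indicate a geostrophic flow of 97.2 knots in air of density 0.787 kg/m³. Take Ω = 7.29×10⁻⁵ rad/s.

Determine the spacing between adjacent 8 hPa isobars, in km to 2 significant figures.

220 km

Coriolis parameter at 39°N:
f = 2Ω sin φ = 2 × 7.29×10⁻⁵ × sin 39° = 9.18×10⁻⁵ s⁻¹
Wind speed in SI: 97.2 knots = 50.0 m/s
Geostrophic balance rearranged: |∂P/∂n| = f ρ V_g
|∂P/∂n| = 9.18×10⁻⁵ × 0.787 × 50.0 = 3.61×10⁻³ Pa/m
Isobar spacing: Δn = ΔP/|∂P/∂n| = 800 Pa / 3.61×10⁻³ Pa/m = 221555 m ≈ 220 km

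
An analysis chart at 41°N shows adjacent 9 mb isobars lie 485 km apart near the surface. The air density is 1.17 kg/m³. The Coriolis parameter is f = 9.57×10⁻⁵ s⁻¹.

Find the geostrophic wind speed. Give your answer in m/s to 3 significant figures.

16.6 m/s

Pressure gradient: |∂P/∂n| = 900 Pa / 485000 m = 1.86×10⁻³ Pa/m
Geostrophic balance (pressure-gradient force = Coriolis force):
V_g = (1/(fρ)) |∂P/∂n| = 1.86×10⁻³ / (9.57×10⁻⁵ × 1.17) = 16.6 m/s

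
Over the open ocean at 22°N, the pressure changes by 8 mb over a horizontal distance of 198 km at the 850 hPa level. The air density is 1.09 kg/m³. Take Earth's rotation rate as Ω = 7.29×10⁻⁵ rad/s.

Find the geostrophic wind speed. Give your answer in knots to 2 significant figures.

Coriolis parameter at 22°N:
f = 2Ω sin φ = 2 × 7.29×10⁻⁵ × sin 22° = 5.46×10⁻⁵ s⁻¹
Pressure gradient: |∂P/∂n| = 800 Pa / 198000 m = 4.04×10⁻³ Pa/m
Geostrophic balance (pressure-gradient force = Coriolis force):
V_g = (1/(fρ)) |∂P/∂n| = 4.04×10⁻³ / (5.46×10⁻⁵ × 1.09) = 67.9 m/s
Converting: 67.9 m/s × 1.944 = 130 knots

130 knots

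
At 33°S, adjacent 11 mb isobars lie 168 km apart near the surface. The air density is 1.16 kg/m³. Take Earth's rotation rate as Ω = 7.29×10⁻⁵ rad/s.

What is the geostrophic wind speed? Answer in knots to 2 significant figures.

Coriolis parameter at 33°S:
f = 2Ω sin φ = 2 × 7.29×10⁻⁵ × sin 33° = 7.94×10⁻⁵ s⁻¹
Pressure gradient: |∂P/∂n| = 1100 Pa / 168000 m = 6.55×10⁻³ Pa/m
Geostrophic balance (pressure-gradient force = Coriolis force):
V_g = (1/(fρ)) |∂P/∂n| = 6.55×10⁻³ / (7.94×10⁻⁵ × 1.16) = 71.1 m/s
Converting: 71.1 m/s × 1.944 = 140 knots

140 knots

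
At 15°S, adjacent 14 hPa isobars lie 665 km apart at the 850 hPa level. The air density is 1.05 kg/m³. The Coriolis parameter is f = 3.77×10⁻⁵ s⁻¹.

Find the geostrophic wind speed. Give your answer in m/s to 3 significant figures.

53.2 m/s

Pressure gradient: |∂P/∂n| = 1400 Pa / 665000 m = 2.11×10⁻³ Pa/m
Geostrophic balance (pressure-gradient force = Coriolis force):
V_g = (1/(fρ)) |∂P/∂n| = 2.11×10⁻³ / (3.77×10⁻⁵ × 1.05) = 53.2 m/s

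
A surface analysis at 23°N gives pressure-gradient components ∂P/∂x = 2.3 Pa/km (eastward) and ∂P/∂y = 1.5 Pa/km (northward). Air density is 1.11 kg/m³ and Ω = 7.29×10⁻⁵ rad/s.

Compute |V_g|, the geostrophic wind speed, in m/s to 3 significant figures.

43.4 m/s

Coriolis parameter at 23°N:
f = 2Ω sin φ = 2 × 7.29×10⁻⁵ × sin 23° = 5.70×10⁻⁵ s⁻¹
Component geostrophic relations (x east, y north):
u_g = −(1/(fρ)) ∂P/∂y,  v_g = (1/(fρ)) ∂P/∂x
u_g = −(1.5×10⁻³)/(5.70×10⁻⁵ × 1.11) = −23.7 m/s;  v_g = (2.3×10⁻³)/(5.70×10⁻⁵ × 1.11) = 36.4 m/s
|V_g| = √(u_g² + v_g²) = 43.4 m/s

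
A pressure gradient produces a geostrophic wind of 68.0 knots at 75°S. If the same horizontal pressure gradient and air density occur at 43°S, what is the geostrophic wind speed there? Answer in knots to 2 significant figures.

96 knots

With the same pressure gradient and density, V_g ∝ 1/f ∝ 1/sin φ.
V₂ = V₁ · sin φ₁ / sin φ₂ = 68.0 × sin 75° / sin 43°
V₂ = 68.0 × 0.9659/0.6820 = 96 knots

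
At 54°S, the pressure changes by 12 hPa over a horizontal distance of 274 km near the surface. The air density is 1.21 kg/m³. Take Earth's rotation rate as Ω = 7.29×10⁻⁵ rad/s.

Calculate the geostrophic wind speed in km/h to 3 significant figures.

110 km/h

Coriolis parameter at 54°S:
f = 2Ω sin φ = 2 × 7.29×10⁻⁵ × sin 54° = 1.18×10⁻⁴ s⁻¹
Pressure gradient: |∂P/∂n| = 1200 Pa / 274000 m = 4.38×10⁻³ Pa/m
Geostrophic balance (pressure-gradient force = Coriolis force):
V_g = (1/(fρ)) |∂P/∂n| = 4.38×10⁻³ / (1.18×10⁻⁴ × 1.21) = 30.7 m/s
Converting: 30.7 m/s × 3.6 = 110 km/h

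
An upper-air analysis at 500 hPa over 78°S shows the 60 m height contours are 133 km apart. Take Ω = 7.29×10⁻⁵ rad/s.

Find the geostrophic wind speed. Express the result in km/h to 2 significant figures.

Coriolis parameter at 78°S:
f = 2Ω sin φ = 2 × 7.29×10⁻⁵ × sin 78° = 1.43×10⁻⁴ s⁻¹
Height gradient: |∂Z/∂n| = 60 m / 133000 m = 4.51×10⁻⁴
On a pressure surface, geostrophic balance gives V_g = (g/f)|∂Z/∂n|:
V_g = 9.81 × 4.51×10⁻⁴ / 1.43×10⁻⁴ = 31.0 m/s
Converting: 31.0 m/s × 3.6 = 110 km/h

110 km/h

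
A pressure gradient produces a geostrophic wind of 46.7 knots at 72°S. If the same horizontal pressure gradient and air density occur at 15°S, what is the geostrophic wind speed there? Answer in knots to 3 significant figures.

With the same pressure gradient and density, V_g ∝ 1/f ∝ 1/sin φ.
V₂ = V₁ · sin φ₁ / sin φ₂ = 46.7 × sin 72° / sin 15°
V₂ = 46.7 × 0.9511/0.2588 = 172 knots

172 knots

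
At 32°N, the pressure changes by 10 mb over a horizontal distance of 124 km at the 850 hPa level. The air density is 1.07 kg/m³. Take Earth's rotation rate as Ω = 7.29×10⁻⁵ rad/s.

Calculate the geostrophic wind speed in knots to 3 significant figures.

Coriolis parameter at 32°N:
f = 2Ω sin φ = 2 × 7.29×10⁻⁵ × sin 32° = 7.73×10⁻⁵ s⁻¹
Pressure gradient: |∂P/∂n| = 1000 Pa / 124000 m = 8.06×10⁻³ Pa/m
Geostrophic balance (pressure-gradient force = Coriolis force):
V_g = (1/(fρ)) |∂P/∂n| = 8.06×10⁻³ / (7.73×10⁻⁵ × 1.07) = 97.6 m/s
Converting: 97.6 m/s × 1.944 = 190 knots

190 knots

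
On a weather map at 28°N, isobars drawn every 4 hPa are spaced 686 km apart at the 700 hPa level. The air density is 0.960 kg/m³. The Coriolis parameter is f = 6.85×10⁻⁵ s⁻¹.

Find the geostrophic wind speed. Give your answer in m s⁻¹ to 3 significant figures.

Pressure gradient: |∂P/∂n| = 400 Pa / 686000 m = 5.83×10⁻⁴ Pa/m
Geostrophic balance (pressure-gradient force = Coriolis force):
V_g = (1/(fρ)) |∂P/∂n| = 5.83×10⁻⁴ / (6.85×10⁻⁵ × 0.960) = 8.87 m/s

8.87 m s⁻¹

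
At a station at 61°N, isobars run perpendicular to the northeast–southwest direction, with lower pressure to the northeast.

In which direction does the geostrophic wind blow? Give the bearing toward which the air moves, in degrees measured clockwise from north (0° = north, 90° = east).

135°

The pressure-gradient force points toward the northeast (bearing 045°).
Geostrophic balance: in the Northern Hemisphere the Coriolis force deflects motion to the right, so the geostrophic wind blows 90° to the right of the pressure-gradient force (low pressure on the left).
Rotating 045° by 90° clockwise gives 135° — the wind blows toward the southeast.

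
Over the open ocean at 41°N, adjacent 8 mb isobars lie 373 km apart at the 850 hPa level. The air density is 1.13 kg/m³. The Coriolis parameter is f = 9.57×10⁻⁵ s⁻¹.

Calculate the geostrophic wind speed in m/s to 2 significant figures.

Pressure gradient: |∂P/∂n| = 800 Pa / 373000 m = 2.14×10⁻³ Pa/m
Geostrophic balance (pressure-gradient force = Coriolis force):
V_g = (1/(fρ)) |∂P/∂n| = 2.14×10⁻³ / (9.57×10⁻⁵ × 1.13) = 19.8 m/s

20 m/s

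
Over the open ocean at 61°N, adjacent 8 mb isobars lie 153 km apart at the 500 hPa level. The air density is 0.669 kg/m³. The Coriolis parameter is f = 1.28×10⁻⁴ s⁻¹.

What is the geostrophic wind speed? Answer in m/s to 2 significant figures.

61 m/s

Pressure gradient: |∂P/∂n| = 800 Pa / 153000 m = 5.23×10⁻³ Pa/m
Geostrophic balance (pressure-gradient force = Coriolis force):
V_g = (1/(fρ)) |∂P/∂n| = 5.23×10⁻³ / (1.28×10⁻⁴ × 0.669) = 61.1 m/s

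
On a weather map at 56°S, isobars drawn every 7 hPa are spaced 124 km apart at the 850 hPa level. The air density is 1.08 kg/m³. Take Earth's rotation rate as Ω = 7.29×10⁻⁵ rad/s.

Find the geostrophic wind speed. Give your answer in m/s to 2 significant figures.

Coriolis parameter at 56°S:
f = 2Ω sin φ = 2 × 7.29×10⁻⁵ × sin 56° = 1.21×10⁻⁴ s⁻¹
Pressure gradient: |∂P/∂n| = 700 Pa / 124000 m = 5.65×10⁻³ Pa/m
Geostrophic balance (pressure-gradient force = Coriolis force):
V_g = (1/(fρ)) |∂P/∂n| = 5.65×10⁻³ / (1.21×10⁻⁴ × 1.08) = 43.2 m/s

43 m/s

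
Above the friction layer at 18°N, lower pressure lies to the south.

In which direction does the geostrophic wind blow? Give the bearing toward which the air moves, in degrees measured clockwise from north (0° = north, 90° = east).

270°

The pressure-gradient force points toward the south (bearing 180°).
Geostrophic balance: in the Northern Hemisphere the Coriolis force deflects motion to the right, so the geostrophic wind blows 90° to the right of the pressure-gradient force (low pressure on the left).
Rotating 180° by 90° clockwise gives 270° — the wind blows toward the west.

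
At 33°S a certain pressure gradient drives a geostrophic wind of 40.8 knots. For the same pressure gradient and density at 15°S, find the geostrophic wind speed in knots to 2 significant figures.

With the same pressure gradient and density, V_g ∝ 1/f ∝ 1/sin φ.
V₂ = V₁ · sin φ₁ / sin φ₂ = 40.8 × sin 33° / sin 15°
V₂ = 40.8 × 0.5446/0.2588 = 86 knots

86 knots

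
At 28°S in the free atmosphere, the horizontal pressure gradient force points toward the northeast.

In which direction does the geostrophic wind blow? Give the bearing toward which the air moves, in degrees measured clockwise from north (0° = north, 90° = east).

315°

The pressure-gradient force points toward the northeast (bearing 045°).
Geostrophic balance: in the Southern Hemisphere the Coriolis force deflects motion to the left, so the geostrophic wind blows 90° to the left of the pressure-gradient force (low pressure on the right).
Rotating 045° by 90° counterclockwise gives 315° — the wind blows toward the northwest.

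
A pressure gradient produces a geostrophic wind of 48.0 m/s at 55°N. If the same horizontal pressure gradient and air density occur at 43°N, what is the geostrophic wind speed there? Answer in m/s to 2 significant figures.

With the same pressure gradient and density, V_g ∝ 1/f ∝ 1/sin φ.
V₂ = V₁ · sin φ₁ / sin φ₂ = 48.0 × sin 55° / sin 43°
V₂ = 48.0 × 0.8192/0.6820 = 58 m/s

58 m/s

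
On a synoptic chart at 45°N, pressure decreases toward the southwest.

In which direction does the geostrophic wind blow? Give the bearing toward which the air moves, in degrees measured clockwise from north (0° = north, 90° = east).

The pressure-gradient force points toward the southwest (bearing 225°).
Geostrophic balance: in the Northern Hemisphere the Coriolis force deflects motion to the right, so the geostrophic wind blows 90° to the right of the pressure-gradient force (low pressure on the left).
Rotating 225° by 90° clockwise gives 315° — the wind blows toward the northwest.

315°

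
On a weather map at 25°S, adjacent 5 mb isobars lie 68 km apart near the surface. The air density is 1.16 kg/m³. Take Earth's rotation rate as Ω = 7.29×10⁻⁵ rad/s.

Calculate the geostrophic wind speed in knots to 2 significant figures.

200 knots

Coriolis parameter at 25°S:
f = 2Ω sin φ = 2 × 7.29×10⁻⁵ × sin 25° = 6.16×10⁻⁵ s⁻¹
Pressure gradient: |∂P/∂n| = 500 Pa / 68000 m = 7.35×10⁻³ Pa/m
Geostrophic balance (pressure-gradient force = Coriolis force):
V_g = (1/(fρ)) |∂P/∂n| = 7.35×10⁻³ / (6.16×10⁻⁵ × 1.16) = 103 m/s
Converting: 103 m/s × 1.944 = 200 knots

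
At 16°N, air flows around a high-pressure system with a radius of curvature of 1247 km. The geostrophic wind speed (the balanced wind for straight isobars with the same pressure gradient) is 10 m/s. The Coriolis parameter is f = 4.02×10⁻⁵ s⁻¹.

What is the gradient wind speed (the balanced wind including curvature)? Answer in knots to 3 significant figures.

Around a high, pressure-gradient force acts outward with centrifugal, so Coriolis balances both:
fV = (1/ρ)|∂P/∂n| + V²/R  →  V² − fR·V + fR·V_g = 0
With fR = 4.02×10⁻⁵ × 1247×10³ m = 50.1 m/s:
V = [fR − √((fR)² − 4 fR V_g)]/2 = [50.1 − √(50.1² − 4×50.1×10)]/2 = 13.8 m/s
Supergeostrophic (V > V_g = 10 m/s), as expected around a high.
Converting: 13.8 m/s × 1.944 = 26.8 knots

26.8 knots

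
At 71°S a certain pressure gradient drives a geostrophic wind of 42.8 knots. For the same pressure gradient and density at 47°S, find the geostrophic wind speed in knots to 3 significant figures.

With the same pressure gradient and density, V_g ∝ 1/f ∝ 1/sin φ.
V₂ = V₁ · sin φ₁ / sin φ₂ = 42.8 × sin 71° / sin 47°
V₂ = 42.8 × 0.9455/0.7314 = 55.3 knots

55.3 knots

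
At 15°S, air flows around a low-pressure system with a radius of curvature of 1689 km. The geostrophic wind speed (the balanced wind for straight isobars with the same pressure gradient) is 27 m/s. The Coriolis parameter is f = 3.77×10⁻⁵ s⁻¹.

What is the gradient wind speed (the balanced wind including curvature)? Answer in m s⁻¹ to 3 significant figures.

20.4 m s⁻¹

Around a low, centrifugal force acts outward with Coriolis, so pressure-gradient force balances both:
(1/ρ)|∂P/∂n| = fV + V²/R  →  V² + fR·V − fR·V_g = 0
With fR = 3.77×10⁻⁵ × 1689×10³ m = 63.7 m/s:
V = [−fR + √((fR)² + 4 fR V_g)]/2 = [−63.7 + √(63.7² + 4×63.7×27)]/2 = 20.4 m/s
Subgeostrophic (V < V_g = 27 m/s), as expected around a low.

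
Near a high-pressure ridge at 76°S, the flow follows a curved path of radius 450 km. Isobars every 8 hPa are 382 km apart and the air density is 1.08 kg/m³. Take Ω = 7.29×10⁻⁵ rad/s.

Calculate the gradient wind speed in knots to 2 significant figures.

39 knots

Coriolis parameter at 76°S:
f = 2Ω sin φ = 2 × 7.29×10⁻⁵ × sin 76° = 1.41×10⁻⁴ s⁻¹
Pressure gradient: |∂P/∂n| = 800 Pa / 382000 m = 2.09×10⁻³ Pa/m
Geostrophic speed: V_g = |∂P/∂n|/(fρ) = 2.09×10⁻³/(1.41×10⁻⁴ × 1.08) = 13.7 m/s
Around a high, pressure-gradient force acts outward with centrifugal, so Coriolis balances both:
fV = (1/ρ)|∂P/∂n| + V²/R  →  V² − fR·V + fR·V_g = 0
With fR = 1.41×10⁻⁴ × 450×10³ m = 63.7 m/s:
V = [fR − √((fR)² − 4 fR V_g)]/2 = [63.7 − √(63.7² − 4×63.7×13.7)]/2 = 20 m/s
Supergeostrophic (V > V_g = 13.7 m/s), as expected around a high.
Converting: 20 m/s × 1.944 = 39 knots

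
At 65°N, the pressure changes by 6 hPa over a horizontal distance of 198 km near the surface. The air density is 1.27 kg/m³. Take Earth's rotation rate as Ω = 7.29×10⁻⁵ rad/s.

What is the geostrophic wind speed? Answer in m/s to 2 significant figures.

Coriolis parameter at 65°N:
f = 2Ω sin φ = 2 × 7.29×10⁻⁵ × sin 65° = 1.32×10⁻⁴ s⁻¹
Pressure gradient: |∂P/∂n| = 600 Pa / 198000 m = 3.03×10⁻³ Pa/m
Geostrophic balance (pressure-gradient force = Coriolis force):
V_g = (1/(fρ)) |∂P/∂n| = 3.03×10⁻³ / (1.32×10⁻⁴ × 1.27) = 18.1 m/s

18 m/s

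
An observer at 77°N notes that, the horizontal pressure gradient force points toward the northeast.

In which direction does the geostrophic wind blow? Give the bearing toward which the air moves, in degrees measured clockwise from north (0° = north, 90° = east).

The pressure-gradient force points toward the northeast (bearing 045°).
Geostrophic balance: in the Northern Hemisphere the Coriolis force deflects motion to the right, so the geostrophic wind blows 90° to the right of the pressure-gradient force (low pressure on the left).
Rotating 045° by 90° clockwise gives 135° — the wind blows toward the southeast.

135°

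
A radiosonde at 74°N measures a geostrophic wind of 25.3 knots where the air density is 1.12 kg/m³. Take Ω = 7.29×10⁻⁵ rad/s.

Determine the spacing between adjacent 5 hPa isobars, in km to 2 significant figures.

240 km

Coriolis parameter at 74°N:
f = 2Ω sin φ = 2 × 7.29×10⁻⁵ × sin 74° = 1.40×10⁻⁴ s⁻¹
Wind speed in SI: 25.3 knots = 13.0 m/s
Geostrophic balance rearranged: |∂P/∂n| = f ρ V_g
|∂P/∂n| = 1.40×10⁻⁴ × 1.12 × 13.0 = 2.04×10⁻³ Pa/m
Isobar spacing: Δn = ΔP/|∂P/∂n| = 500 Pa / 2.04×10⁻³ Pa/m = 244734 m ≈ 240 km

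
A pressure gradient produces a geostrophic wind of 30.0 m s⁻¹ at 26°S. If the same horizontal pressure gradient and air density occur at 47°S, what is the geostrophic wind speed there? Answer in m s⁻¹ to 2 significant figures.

18 m s⁻¹

With the same pressure gradient and density, V_g ∝ 1/f ∝ 1/sin φ.
V₂ = V₁ · sin φ₁ / sin φ₂ = 30.0 × sin 26° / sin 47°
V₂ = 30.0 × 0.4384/0.7314 = 18 m s⁻¹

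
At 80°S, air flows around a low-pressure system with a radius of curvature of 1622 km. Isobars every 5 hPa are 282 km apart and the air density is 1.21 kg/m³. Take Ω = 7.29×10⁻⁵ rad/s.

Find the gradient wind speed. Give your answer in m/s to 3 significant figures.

9.79 m/s

Coriolis parameter at 80°S:
f = 2Ω sin φ = 2 × 7.29×10⁻⁵ × sin 80° = 1.44×10⁻⁴ s⁻¹
Pressure gradient: |∂P/∂n| = 500 Pa / 282000 m = 1.77×10⁻³ Pa/m
Geostrophic speed: V_g = |∂P/∂n|/(fρ) = 1.77×10⁻³/(1.44×10⁻⁴ × 1.21) = 10.2 m/s
Around a low, centrifugal force acts outward with Coriolis, so pressure-gradient force balances both:
(1/ρ)|∂P/∂n| = fV + V²/R  →  V² + fR·V − fR·V_g = 0
With fR = 1.44×10⁻⁴ × 1622×10³ m = 233 m/s:
V = [−fR + √((fR)² + 4 fR V_g)]/2 = [−233 + √(233² + 4×233×10.2)]/2 = 9.79 m/s
Subgeostrophic (V < V_g = 10.2 m/s), as expected around a low.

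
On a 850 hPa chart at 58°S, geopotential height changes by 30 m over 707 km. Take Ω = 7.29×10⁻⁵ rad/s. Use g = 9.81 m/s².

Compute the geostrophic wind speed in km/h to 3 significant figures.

12.1 km/h

Coriolis parameter at 58°S:
f = 2Ω sin φ = 2 × 7.29×10⁻⁵ × sin 58° = 1.24×10⁻⁴ s⁻¹
Height gradient: |∂Z/∂n| = 30 m / 707000 m = 4.24×10⁻⁵
On a pressure surface, geostrophic balance gives V_g = (g/f)|∂Z/∂n|:
V_g = 9.81 × 4.24×10⁻⁵ / 1.24×10⁻⁴ = 3.37 m/s
Converting: 3.37 m/s × 3.6 = 12.1 km/h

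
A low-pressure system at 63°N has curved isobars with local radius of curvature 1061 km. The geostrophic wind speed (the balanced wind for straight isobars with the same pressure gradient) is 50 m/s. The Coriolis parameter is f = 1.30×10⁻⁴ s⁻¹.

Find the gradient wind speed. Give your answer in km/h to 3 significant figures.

Around a low, centrifugal force acts outward with Coriolis, so pressure-gradient force balances both:
(1/ρ)|∂P/∂n| = fV + V²/R  →  V² + fR·V − fR·V_g = 0
With fR = 1.30×10⁻⁴ × 1061×10³ m = 138 m/s:
V = [−fR + √((fR)² + 4 fR V_g)]/2 = [−138 + √(138² + 4×138×50)]/2 = 39 m/s
Subgeostrophic (V < V_g = 50 m/s), as expected around a low.
Converting: 39 m/s × 3.6 = 140 km/h

140 km/h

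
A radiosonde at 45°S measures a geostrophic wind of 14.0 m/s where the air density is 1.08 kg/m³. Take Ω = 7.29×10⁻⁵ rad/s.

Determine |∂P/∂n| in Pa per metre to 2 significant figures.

1.6×10⁻³ Pa/m

Coriolis parameter at 45°S:
f = 2Ω sin φ = 2 × 7.29×10⁻⁵ × sin 45° = 1.03×10⁻⁴ s⁻¹
Geostrophic balance rearranged: |∂P/∂n| = f ρ V_g
|∂P/∂n| = 1.03×10⁻⁴ × 1.08 × 14.0 = 1.56×10⁻³ Pa/m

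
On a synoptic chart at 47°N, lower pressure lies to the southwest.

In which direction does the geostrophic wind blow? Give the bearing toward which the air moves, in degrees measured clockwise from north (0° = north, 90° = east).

The pressure-gradient force points toward the southwest (bearing 225°).
Geostrophic balance: in the Northern Hemisphere the Coriolis force deflects motion to the right, so the geostrophic wind blows 90° to the right of the pressure-gradient force (low pressure on the left).
Rotating 225° by 90° clockwise gives 315° — the wind blows toward the northwest.

315°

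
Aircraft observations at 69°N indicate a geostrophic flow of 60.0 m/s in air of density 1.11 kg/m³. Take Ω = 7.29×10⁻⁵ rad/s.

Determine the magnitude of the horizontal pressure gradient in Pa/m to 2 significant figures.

9.1×10⁻³ Pa/m

Coriolis parameter at 69°N:
f = 2Ω sin φ = 2 × 7.29×10⁻⁵ × sin 69° = 1.36×10⁻⁴ s⁻¹
Geostrophic balance rearranged: |∂P/∂n| = f ρ V_g
|∂P/∂n| = 1.36×10⁻⁴ × 1.11 × 60.0 = 9.07×10⁻³ Pa/m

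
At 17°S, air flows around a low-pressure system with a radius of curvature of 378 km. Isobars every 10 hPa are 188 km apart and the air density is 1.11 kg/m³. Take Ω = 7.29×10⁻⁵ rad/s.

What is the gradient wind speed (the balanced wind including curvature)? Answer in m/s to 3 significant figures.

Coriolis parameter at 17°S:
f = 2Ω sin φ = 2 × 7.29×10⁻⁵ × sin 17° = 4.26×10⁻⁵ s⁻¹
Pressure gradient: |∂P/∂n| = 1000 Pa / 188000 m = 5.32×10⁻³ Pa/m
Geostrophic speed: V_g = |∂P/∂n|/(fρ) = 5.32×10⁻³/(4.26×10⁻⁵ × 1.11) = 112 m/s
Around a low, centrifugal force acts outward with Coriolis, so pressure-gradient force balances both:
(1/ρ)|∂P/∂n| = fV + V²/R  →  V² + fR·V − fR·V_g = 0
With fR = 4.26×10⁻⁵ × 378×10³ m = 16.1 m/s:
V = [−fR + √((fR)² + 4 fR V_g)]/2 = [−16.1 + √(16.1² + 4×16.1×112)]/2 = 35.3 m/s
Subgeostrophic (V < V_g = 112 m/s), as expected around a low.

35.3 m/s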